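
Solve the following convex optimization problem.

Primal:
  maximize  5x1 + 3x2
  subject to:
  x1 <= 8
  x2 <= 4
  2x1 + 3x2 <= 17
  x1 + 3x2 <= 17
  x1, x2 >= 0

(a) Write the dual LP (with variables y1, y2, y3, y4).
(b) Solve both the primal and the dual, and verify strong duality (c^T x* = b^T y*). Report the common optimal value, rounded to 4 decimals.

The standard primal-dual pair for 'max c^T x s.t. A x <= b, x >= 0' is:
  Dual:  min b^T y  s.t.  A^T y >= c,  y >= 0.

So the dual LP is:
  minimize  8y1 + 4y2 + 17y3 + 17y4
  subject to:
    y1 + 2y3 + y4 >= 5
    y2 + 3y3 + 3y4 >= 3
    y1, y2, y3, y4 >= 0

Solving the primal: x* = (8, 0.3333).
  primal value c^T x* = 41.
Solving the dual: y* = (3, 0, 1, 0).
  dual value b^T y* = 41.
Strong duality: c^T x* = b^T y*. Confirmed.

41


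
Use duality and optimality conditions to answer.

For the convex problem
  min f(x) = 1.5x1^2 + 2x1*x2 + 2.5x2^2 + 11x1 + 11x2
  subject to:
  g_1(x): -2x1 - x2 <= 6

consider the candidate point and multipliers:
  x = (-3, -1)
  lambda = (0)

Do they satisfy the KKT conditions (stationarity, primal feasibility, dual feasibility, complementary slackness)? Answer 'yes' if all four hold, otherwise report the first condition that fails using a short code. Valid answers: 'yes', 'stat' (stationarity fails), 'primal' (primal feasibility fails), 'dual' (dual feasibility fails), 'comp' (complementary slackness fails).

Gradient of f: grad f(x) = Q x + c = (0, 0)
Constraint values g_i(x) = a_i^T x - b_i:
  g_1((-3, -1)) = 1
Stationarity residual: grad f(x) + sum_i lambda_i a_i = (0, 0)
  -> stationarity OK
Primal feasibility (all g_i <= 0): FAILS
Dual feasibility (all lambda_i >= 0): OK
Complementary slackness (lambda_i * g_i(x) = 0 for all i): OK

Verdict: the first failing condition is primal_feasibility -> primal.

primal


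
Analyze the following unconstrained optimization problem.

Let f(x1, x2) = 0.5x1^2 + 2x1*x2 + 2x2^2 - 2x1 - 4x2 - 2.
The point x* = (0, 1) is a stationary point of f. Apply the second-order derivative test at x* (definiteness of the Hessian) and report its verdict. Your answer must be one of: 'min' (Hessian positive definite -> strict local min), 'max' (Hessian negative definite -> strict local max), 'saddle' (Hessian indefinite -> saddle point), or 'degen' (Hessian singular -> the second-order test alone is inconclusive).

Compute the Hessian H = grad^2 f:
  H = [[1, 2], [2, 4]]
Verify stationarity: grad f(x*) = H x* + g = (0, 0).
Eigenvalues of H: 0, 5.
H has a zero eigenvalue (singular; positive semidefinite but not definite), so H is neither positive definite, negative definite, nor indefinite. The second-order test alone is inconclusive -> degen.
(Indeed, f is constant along the null direction of H through x*, so x* is not a strict local extremum.)

degen


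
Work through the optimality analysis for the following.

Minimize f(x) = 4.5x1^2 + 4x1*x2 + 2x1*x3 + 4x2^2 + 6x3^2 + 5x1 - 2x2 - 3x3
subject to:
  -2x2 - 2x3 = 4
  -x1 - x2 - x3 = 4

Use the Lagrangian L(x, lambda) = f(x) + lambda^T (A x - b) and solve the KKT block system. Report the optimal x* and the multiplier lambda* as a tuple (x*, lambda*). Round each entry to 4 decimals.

Form the Lagrangian:
  L(x, lambda) = (1/2) x^T Q x + c^T x + lambda^T (A x - b)
Stationarity (grad_x L = 0): Q x + c + A^T lambda = 0.
Primal feasibility: A x = b.

This gives the KKT block system:
  [ Q   A^T ] [ x     ]   [-c ]
  [ A    0  ] [ lambda ] = [ b ]

Solving the linear system:
  x*      = (-2, -1.05, -0.95)
  lambda* = (0.35, -19.1)
  f(x*)   = 34.975

x* = (-2, -1.05, -0.95), lambda* = (0.35, -19.1)


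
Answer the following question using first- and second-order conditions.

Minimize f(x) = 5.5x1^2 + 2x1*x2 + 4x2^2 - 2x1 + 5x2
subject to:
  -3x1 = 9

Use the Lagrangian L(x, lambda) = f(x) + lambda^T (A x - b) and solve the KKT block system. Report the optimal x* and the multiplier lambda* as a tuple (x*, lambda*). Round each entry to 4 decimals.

Form the Lagrangian:
  L(x, lambda) = (1/2) x^T Q x + c^T x + lambda^T (A x - b)
Stationarity (grad_x L = 0): Q x + c + A^T lambda = 0.
Primal feasibility: A x = b.

This gives the KKT block system:
  [ Q   A^T ] [ x     ]   [-c ]
  [ A    0  ] [ lambda ] = [ b ]

Solving the linear system:
  x*      = (-3, 0.125)
  lambda* = (-11.5833)
  f(x*)   = 55.4375

x* = (-3, 0.125), lambda* = (-11.5833)


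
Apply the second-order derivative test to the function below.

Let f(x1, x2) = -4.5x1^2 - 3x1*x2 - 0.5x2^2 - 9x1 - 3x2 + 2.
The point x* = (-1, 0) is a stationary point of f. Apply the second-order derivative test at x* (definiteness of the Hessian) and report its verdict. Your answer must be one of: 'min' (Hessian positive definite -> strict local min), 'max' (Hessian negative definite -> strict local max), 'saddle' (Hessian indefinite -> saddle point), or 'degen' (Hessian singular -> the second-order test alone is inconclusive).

Compute the Hessian H = grad^2 f:
  H = [[-9, -3], [-3, -1]]
Verify stationarity: grad f(x*) = H x* + g = (0, 0).
Eigenvalues of H: -10, 0.
H has a zero eigenvalue (singular; negative semidefinite but not definite), so H is neither positive definite, negative definite, nor indefinite. The second-order test alone is inconclusive -> degen.
(Indeed, f is constant along the null direction of H through x*, so x* is not a strict local extremum.)

degen


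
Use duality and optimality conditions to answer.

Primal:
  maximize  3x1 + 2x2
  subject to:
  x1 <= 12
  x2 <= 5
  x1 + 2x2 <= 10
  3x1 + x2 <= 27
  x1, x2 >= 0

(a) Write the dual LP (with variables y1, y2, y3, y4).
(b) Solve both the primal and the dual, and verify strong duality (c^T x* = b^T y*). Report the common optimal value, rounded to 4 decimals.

The standard primal-dual pair for 'max c^T x s.t. A x <= b, x >= 0' is:
  Dual:  min b^T y  s.t.  A^T y >= c,  y >= 0.

So the dual LP is:
  minimize  12y1 + 5y2 + 10y3 + 27y4
  subject to:
    y1 + y3 + 3y4 >= 3
    y2 + 2y3 + y4 >= 2
    y1, y2, y3, y4 >= 0

Solving the primal: x* = (8.8, 0.6).
  primal value c^T x* = 27.6.
Solving the dual: y* = (0, 0, 0.6, 0.8).
  dual value b^T y* = 27.6.
Strong duality: c^T x* = b^T y*. Confirmed.

27.6


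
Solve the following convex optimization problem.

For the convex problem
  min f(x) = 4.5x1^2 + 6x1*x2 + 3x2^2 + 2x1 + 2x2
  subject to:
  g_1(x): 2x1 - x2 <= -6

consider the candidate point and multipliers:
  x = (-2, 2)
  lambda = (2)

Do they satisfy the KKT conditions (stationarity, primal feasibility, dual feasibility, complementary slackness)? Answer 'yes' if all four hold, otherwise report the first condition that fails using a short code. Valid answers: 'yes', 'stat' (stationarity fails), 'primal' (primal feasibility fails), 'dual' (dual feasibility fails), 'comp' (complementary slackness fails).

Gradient of f: grad f(x) = Q x + c = (-4, 2)
Constraint values g_i(x) = a_i^T x - b_i:
  g_1((-2, 2)) = 0
Stationarity residual: grad f(x) + sum_i lambda_i a_i = (0, 0)
  -> stationarity OK
Primal feasibility (all g_i <= 0): OK
Dual feasibility (all lambda_i >= 0): OK
Complementary slackness (lambda_i * g_i(x) = 0 for all i): OK

Verdict: yes, KKT holds.

yes


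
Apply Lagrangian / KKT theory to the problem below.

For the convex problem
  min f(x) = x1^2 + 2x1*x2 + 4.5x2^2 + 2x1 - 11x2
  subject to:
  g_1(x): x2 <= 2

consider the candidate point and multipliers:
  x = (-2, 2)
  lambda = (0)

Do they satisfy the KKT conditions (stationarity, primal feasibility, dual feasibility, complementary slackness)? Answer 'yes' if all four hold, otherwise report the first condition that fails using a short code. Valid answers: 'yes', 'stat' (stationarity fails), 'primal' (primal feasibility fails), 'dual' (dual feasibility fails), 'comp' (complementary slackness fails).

Gradient of f: grad f(x) = Q x + c = (2, 3)
Constraint values g_i(x) = a_i^T x - b_i:
  g_1((-2, 2)) = 0
Stationarity residual: grad f(x) + sum_i lambda_i a_i = (2, 3)
  -> stationarity FAILS
Primal feasibility (all g_i <= 0): OK
Dual feasibility (all lambda_i >= 0): OK
Complementary slackness (lambda_i * g_i(x) = 0 for all i): OK

Verdict: the first failing condition is stationarity -> stat.

stat


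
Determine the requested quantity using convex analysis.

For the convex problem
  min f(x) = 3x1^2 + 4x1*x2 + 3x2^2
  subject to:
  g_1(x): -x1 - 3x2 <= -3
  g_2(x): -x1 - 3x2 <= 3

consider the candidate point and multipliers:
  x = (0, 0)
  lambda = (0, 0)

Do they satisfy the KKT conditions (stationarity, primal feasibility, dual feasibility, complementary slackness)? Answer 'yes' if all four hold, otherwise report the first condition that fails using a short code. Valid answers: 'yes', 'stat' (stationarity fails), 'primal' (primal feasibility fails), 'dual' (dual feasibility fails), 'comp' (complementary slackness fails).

Gradient of f: grad f(x) = Q x + c = (0, 0)
Constraint values g_i(x) = a_i^T x - b_i:
  g_1((0, 0)) = 3
  g_2((0, 0)) = -3
Stationarity residual: grad f(x) + sum_i lambda_i a_i = (0, 0)
  -> stationarity OK
Primal feasibility (all g_i <= 0): FAILS
Dual feasibility (all lambda_i >= 0): OK
Complementary slackness (lambda_i * g_i(x) = 0 for all i): OK

Verdict: the first failing condition is primal_feasibility -> primal.

primal


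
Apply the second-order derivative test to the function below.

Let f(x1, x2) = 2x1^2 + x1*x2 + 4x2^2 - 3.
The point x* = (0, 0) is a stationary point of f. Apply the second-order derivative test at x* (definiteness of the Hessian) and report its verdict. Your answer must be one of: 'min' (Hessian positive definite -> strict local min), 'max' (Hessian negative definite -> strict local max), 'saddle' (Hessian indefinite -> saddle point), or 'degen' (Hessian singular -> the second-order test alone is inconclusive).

Compute the Hessian H = grad^2 f:
  H = [[4, 1], [1, 8]]
Verify stationarity: grad f(x*) = H x* + g = (0, 0).
Eigenvalues of H: 3.7639, 8.2361.
Both eigenvalues > 0, so H is positive definite -> x* is a strict local min.

min


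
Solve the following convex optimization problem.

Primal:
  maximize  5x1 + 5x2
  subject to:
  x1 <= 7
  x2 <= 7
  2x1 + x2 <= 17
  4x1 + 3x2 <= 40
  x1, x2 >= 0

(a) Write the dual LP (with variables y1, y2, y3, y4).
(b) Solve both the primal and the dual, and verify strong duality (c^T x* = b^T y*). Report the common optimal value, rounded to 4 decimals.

The standard primal-dual pair for 'max c^T x s.t. A x <= b, x >= 0' is:
  Dual:  min b^T y  s.t.  A^T y >= c,  y >= 0.

So the dual LP is:
  minimize  7y1 + 7y2 + 17y3 + 40y4
  subject to:
    y1 + 2y3 + 4y4 >= 5
    y2 + y3 + 3y4 >= 5
    y1, y2, y3, y4 >= 0

Solving the primal: x* = (4.75, 7).
  primal value c^T x* = 58.75.
Solving the dual: y* = (0, 1.25, 0, 1.25).
  dual value b^T y* = 58.75.
Strong duality: c^T x* = b^T y*. Confirmed.

58.75


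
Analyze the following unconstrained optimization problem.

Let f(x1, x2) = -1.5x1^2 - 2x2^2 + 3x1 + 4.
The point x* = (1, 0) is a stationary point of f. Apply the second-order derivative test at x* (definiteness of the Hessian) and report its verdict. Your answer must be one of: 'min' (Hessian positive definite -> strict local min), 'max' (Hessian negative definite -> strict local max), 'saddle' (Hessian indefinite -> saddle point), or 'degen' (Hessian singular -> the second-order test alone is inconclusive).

Compute the Hessian H = grad^2 f:
  H = [[-3, 0], [0, -4]]
Verify stationarity: grad f(x*) = H x* + g = (0, 0).
Eigenvalues of H: -4, -3.
Both eigenvalues < 0, so H is negative definite -> x* is a strict local max.

max


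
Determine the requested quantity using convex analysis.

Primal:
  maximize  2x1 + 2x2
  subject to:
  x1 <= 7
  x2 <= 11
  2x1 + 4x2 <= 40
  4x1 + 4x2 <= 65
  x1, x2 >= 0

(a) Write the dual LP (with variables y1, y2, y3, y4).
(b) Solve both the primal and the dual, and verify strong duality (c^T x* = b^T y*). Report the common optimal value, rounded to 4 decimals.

The standard primal-dual pair for 'max c^T x s.t. A x <= b, x >= 0' is:
  Dual:  min b^T y  s.t.  A^T y >= c,  y >= 0.

So the dual LP is:
  minimize  7y1 + 11y2 + 40y3 + 65y4
  subject to:
    y1 + 2y3 + 4y4 >= 2
    y2 + 4y3 + 4y4 >= 2
    y1, y2, y3, y4 >= 0

Solving the primal: x* = (7, 6.5).
  primal value c^T x* = 27.
Solving the dual: y* = (1, 0, 0.5, 0).
  dual value b^T y* = 27.
Strong duality: c^T x* = b^T y*. Confirmed.

27


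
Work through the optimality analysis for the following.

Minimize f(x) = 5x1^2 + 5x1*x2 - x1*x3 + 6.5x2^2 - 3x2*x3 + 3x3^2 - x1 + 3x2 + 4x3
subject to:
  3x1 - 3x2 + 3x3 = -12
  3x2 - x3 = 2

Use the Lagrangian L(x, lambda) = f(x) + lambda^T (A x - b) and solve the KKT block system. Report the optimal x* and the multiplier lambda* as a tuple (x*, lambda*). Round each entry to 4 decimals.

Form the Lagrangian:
  L(x, lambda) = (1/2) x^T Q x + c^T x + lambda^T (A x - b)
Stationarity (grad_x L = 0): Q x + c + A^T lambda = 0.
Primal feasibility: A x = b.

This gives the KKT block system:
  [ Q   A^T ] [ x     ]   [-c ]
  [ A    0  ] [ lambda ] = [ b ]

Solving the linear system:
  x*      = (-1.5309, -0.2346, -2.7037)
  lambda* = (4.9259, 4.7901)
  f(x*)   = 19.7716

x* = (-1.5309, -0.2346, -2.7037), lambda* = (4.9259, 4.7901)


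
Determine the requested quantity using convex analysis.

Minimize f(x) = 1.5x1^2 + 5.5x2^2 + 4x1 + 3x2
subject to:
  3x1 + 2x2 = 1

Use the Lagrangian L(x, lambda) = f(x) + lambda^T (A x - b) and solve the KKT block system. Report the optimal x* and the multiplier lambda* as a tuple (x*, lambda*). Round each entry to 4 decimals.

Form the Lagrangian:
  L(x, lambda) = (1/2) x^T Q x + c^T x + lambda^T (A x - b)
Stationarity (grad_x L = 0): Q x + c + A^T lambda = 0.
Primal feasibility: A x = b.

This gives the KKT block system:
  [ Q   A^T ] [ x     ]   [-c ]
  [ A    0  ] [ lambda ] = [ b ]

Solving the linear system:
  x*      = (0.3153, 0.027)
  lambda* = (-1.6486)
  f(x*)   = 1.4955

x* = (0.3153, 0.027), lambda* = (-1.6486)


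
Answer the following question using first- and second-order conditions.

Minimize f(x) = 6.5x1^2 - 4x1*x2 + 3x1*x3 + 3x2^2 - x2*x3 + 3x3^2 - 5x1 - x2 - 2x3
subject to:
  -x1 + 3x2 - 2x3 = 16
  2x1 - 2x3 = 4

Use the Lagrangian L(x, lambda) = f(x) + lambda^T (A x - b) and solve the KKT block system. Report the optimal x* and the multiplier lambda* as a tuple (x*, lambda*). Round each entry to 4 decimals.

Form the Lagrangian:
  L(x, lambda) = (1/2) x^T Q x + c^T x + lambda^T (A x - b)
Stationarity (grad_x L = 0): Q x + c + A^T lambda = 0.
Primal feasibility: A x = b.

This gives the KKT block system:
  [ Q   A^T ] [ x     ]   [-c ]
  [ A    0  ] [ lambda ] = [ b ]

Solving the linear system:
  x*      = (0.9524, 4.9524, -1.0476)
  lambda* = (-8.6508, 3.4603)
  f(x*)   = 58.4762

x* = (0.9524, 4.9524, -1.0476), lambda* = (-8.6508, 3.4603)


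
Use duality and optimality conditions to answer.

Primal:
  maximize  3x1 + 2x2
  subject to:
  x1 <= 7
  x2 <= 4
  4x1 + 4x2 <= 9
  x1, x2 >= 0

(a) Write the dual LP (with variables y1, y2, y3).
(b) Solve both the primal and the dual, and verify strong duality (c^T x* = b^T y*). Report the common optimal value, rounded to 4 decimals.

The standard primal-dual pair for 'max c^T x s.t. A x <= b, x >= 0' is:
  Dual:  min b^T y  s.t.  A^T y >= c,  y >= 0.

So the dual LP is:
  minimize  7y1 + 4y2 + 9y3
  subject to:
    y1 + 4y3 >= 3
    y2 + 4y3 >= 2
    y1, y2, y3 >= 0

Solving the primal: x* = (2.25, 0).
  primal value c^T x* = 6.75.
Solving the dual: y* = (0, 0, 0.75).
  dual value b^T y* = 6.75.
Strong duality: c^T x* = b^T y*. Confirmed.

6.75


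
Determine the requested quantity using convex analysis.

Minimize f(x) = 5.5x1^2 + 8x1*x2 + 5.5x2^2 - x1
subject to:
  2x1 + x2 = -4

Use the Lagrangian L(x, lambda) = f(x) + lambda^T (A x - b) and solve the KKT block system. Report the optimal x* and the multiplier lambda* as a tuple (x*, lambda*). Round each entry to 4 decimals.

Form the Lagrangian:
  L(x, lambda) = (1/2) x^T Q x + c^T x + lambda^T (A x - b)
Stationarity (grad_x L = 0): Q x + c + A^T lambda = 0.
Primal feasibility: A x = b.

This gives the KKT block system:
  [ Q   A^T ] [ x     ]   [-c ]
  [ A    0  ] [ lambda ] = [ b ]

Solving the linear system:
  x*      = (-2.3913, 0.7826)
  lambda* = (10.5217)
  f(x*)   = 22.2391

x* = (-2.3913, 0.7826), lambda* = (10.5217)


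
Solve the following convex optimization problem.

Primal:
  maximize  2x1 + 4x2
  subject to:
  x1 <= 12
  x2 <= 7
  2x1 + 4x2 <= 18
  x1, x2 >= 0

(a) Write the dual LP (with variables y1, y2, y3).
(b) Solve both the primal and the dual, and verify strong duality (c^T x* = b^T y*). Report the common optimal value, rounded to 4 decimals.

The standard primal-dual pair for 'max c^T x s.t. A x <= b, x >= 0' is:
  Dual:  min b^T y  s.t.  A^T y >= c,  y >= 0.

So the dual LP is:
  minimize  12y1 + 7y2 + 18y3
  subject to:
    y1 + 2y3 >= 2
    y2 + 4y3 >= 4
    y1, y2, y3 >= 0

Solving the primal: x* = (9, 0).
  primal value c^T x* = 18.
Solving the dual: y* = (0, 0, 1).
  dual value b^T y* = 18.
Strong duality: c^T x* = b^T y*. Confirmed.

18


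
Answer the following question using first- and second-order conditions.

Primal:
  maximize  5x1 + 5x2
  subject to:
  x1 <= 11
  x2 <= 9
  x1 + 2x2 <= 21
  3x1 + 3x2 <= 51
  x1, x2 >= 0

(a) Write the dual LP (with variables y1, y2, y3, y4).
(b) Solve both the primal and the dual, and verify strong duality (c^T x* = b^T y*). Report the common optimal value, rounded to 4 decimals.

The standard primal-dual pair for 'max c^T x s.t. A x <= b, x >= 0' is:
  Dual:  min b^T y  s.t.  A^T y >= c,  y >= 0.

So the dual LP is:
  minimize  11y1 + 9y2 + 21y3 + 51y4
  subject to:
    y1 + y3 + 3y4 >= 5
    y2 + 2y3 + 3y4 >= 5
    y1, y2, y3, y4 >= 0

Solving the primal: x* = (11, 5).
  primal value c^T x* = 80.
Solving the dual: y* = (2.5, 0, 2.5, 0).
  dual value b^T y* = 80.
Strong duality: c^T x* = b^T y*. Confirmed.

80


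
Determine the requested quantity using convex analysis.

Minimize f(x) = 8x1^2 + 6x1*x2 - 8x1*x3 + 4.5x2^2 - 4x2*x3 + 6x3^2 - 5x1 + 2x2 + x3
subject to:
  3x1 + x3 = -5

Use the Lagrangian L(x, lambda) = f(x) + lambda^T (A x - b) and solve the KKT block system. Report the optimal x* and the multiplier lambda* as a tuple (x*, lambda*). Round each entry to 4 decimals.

Form the Lagrangian:
  L(x, lambda) = (1/2) x^T Q x + c^T x + lambda^T (A x - b)
Stationarity (grad_x L = 0): Q x + c + A^T lambda = 0.
Primal feasibility: A x = b.

This gives the KKT block system:
  [ Q   A^T ] [ x     ]   [-c ]
  [ A    0  ] [ lambda ] = [ b ]

Solving the linear system:
  x*      = (-1.2353, 0.0261, -1.2941)
  lambda* = (4.7516)
  f(x*)   = 14.3464

x* = (-1.2353, 0.0261, -1.2941), lambda* = (4.7516)


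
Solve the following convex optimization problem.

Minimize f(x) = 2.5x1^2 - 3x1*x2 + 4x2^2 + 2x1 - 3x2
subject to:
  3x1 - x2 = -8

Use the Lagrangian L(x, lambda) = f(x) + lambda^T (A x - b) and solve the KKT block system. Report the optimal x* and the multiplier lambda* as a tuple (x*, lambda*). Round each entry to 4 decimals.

Form the Lagrangian:
  L(x, lambda) = (1/2) x^T Q x + c^T x + lambda^T (A x - b)
Stationarity (grad_x L = 0): Q x + c + A^T lambda = 0.
Primal feasibility: A x = b.

This gives the KKT block system:
  [ Q   A^T ] [ x     ]   [-c ]
  [ A    0  ] [ lambda ] = [ b ]

Solving the linear system:
  x*      = (-2.7288, -0.1864)
  lambda* = (3.6949)
  f(x*)   = 12.3305

x* = (-2.7288, -0.1864), lambda* = (3.6949)


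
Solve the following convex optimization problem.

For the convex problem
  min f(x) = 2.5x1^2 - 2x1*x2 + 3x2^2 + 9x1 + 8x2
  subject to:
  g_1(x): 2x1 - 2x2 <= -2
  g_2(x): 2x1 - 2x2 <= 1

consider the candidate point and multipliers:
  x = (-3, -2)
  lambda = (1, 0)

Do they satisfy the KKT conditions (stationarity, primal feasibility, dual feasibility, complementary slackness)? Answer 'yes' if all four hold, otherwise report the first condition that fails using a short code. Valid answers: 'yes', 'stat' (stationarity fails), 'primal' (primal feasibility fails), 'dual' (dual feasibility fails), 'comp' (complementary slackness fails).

Gradient of f: grad f(x) = Q x + c = (-2, 2)
Constraint values g_i(x) = a_i^T x - b_i:
  g_1((-3, -2)) = 0
  g_2((-3, -2)) = -3
Stationarity residual: grad f(x) + sum_i lambda_i a_i = (0, 0)
  -> stationarity OK
Primal feasibility (all g_i <= 0): OK
Dual feasibility (all lambda_i >= 0): OK
Complementary slackness (lambda_i * g_i(x) = 0 for all i): OK

Verdict: yes, KKT holds.

yes


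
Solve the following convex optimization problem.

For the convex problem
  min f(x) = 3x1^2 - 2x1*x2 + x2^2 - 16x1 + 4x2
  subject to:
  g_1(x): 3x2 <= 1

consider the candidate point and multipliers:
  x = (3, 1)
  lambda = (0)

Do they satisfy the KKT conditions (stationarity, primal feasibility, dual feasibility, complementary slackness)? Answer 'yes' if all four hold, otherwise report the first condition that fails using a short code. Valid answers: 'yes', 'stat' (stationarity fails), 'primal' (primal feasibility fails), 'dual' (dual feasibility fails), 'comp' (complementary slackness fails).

Gradient of f: grad f(x) = Q x + c = (0, 0)
Constraint values g_i(x) = a_i^T x - b_i:
  g_1((3, 1)) = 2
Stationarity residual: grad f(x) + sum_i lambda_i a_i = (0, 0)
  -> stationarity OK
Primal feasibility (all g_i <= 0): FAILS
Dual feasibility (all lambda_i >= 0): OK
Complementary slackness (lambda_i * g_i(x) = 0 for all i): OK

Verdict: the first failing condition is primal_feasibility -> primal.

primal


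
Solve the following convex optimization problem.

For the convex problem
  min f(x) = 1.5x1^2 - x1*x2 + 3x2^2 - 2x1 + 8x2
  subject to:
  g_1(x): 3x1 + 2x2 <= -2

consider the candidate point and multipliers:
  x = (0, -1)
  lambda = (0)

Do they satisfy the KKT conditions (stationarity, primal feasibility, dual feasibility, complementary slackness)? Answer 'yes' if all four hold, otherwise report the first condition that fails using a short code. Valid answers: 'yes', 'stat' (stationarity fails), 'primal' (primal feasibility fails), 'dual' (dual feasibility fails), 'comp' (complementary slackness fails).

Gradient of f: grad f(x) = Q x + c = (-1, 2)
Constraint values g_i(x) = a_i^T x - b_i:
  g_1((0, -1)) = 0
Stationarity residual: grad f(x) + sum_i lambda_i a_i = (-1, 2)
  -> stationarity FAILS
Primal feasibility (all g_i <= 0): OK
Dual feasibility (all lambda_i >= 0): OK
Complementary slackness (lambda_i * g_i(x) = 0 for all i): OK

Verdict: the first failing condition is stationarity -> stat.

stat


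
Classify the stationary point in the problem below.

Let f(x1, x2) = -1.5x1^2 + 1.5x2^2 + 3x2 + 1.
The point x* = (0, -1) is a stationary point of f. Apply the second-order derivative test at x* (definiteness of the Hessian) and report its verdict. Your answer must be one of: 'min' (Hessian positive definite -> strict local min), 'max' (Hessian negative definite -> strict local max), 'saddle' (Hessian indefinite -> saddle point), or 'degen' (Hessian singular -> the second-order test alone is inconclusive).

Compute the Hessian H = grad^2 f:
  H = [[-3, 0], [0, 3]]
Verify stationarity: grad f(x*) = H x* + g = (0, 0).
Eigenvalues of H: -3, 3.
Eigenvalues have mixed signs, so H is indefinite -> x* is a saddle point.

saddle


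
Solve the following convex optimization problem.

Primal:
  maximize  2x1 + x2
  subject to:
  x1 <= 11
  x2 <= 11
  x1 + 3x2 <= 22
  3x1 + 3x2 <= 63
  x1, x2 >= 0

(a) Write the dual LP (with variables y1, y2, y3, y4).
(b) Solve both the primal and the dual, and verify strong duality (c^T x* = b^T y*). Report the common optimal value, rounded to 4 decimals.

The standard primal-dual pair for 'max c^T x s.t. A x <= b, x >= 0' is:
  Dual:  min b^T y  s.t.  A^T y >= c,  y >= 0.

So the dual LP is:
  minimize  11y1 + 11y2 + 22y3 + 63y4
  subject to:
    y1 + y3 + 3y4 >= 2
    y2 + 3y3 + 3y4 >= 1
    y1, y2, y3, y4 >= 0

Solving the primal: x* = (11, 3.6667).
  primal value c^T x* = 25.6667.
Solving the dual: y* = (1.6667, 0, 0.3333, 0).
  dual value b^T y* = 25.6667.
Strong duality: c^T x* = b^T y*. Confirmed.

25.6667


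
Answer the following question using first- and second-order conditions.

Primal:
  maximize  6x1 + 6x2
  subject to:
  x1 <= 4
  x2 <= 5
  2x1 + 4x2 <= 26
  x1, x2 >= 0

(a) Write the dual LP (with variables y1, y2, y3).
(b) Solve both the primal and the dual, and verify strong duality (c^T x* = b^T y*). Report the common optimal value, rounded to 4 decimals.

The standard primal-dual pair for 'max c^T x s.t. A x <= b, x >= 0' is:
  Dual:  min b^T y  s.t.  A^T y >= c,  y >= 0.

So the dual LP is:
  minimize  4y1 + 5y2 + 26y3
  subject to:
    y1 + 2y3 >= 6
    y2 + 4y3 >= 6
    y1, y2, y3 >= 0

Solving the primal: x* = (4, 4.5).
  primal value c^T x* = 51.
Solving the dual: y* = (3, 0, 1.5).
  dual value b^T y* = 51.
Strong duality: c^T x* = b^T y*. Confirmed.

51


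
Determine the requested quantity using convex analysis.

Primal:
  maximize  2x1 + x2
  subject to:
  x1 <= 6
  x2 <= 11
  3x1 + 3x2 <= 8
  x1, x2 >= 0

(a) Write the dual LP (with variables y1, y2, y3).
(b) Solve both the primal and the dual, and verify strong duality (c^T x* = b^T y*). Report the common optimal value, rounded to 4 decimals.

The standard primal-dual pair for 'max c^T x s.t. A x <= b, x >= 0' is:
  Dual:  min b^T y  s.t.  A^T y >= c,  y >= 0.

So the dual LP is:
  minimize  6y1 + 11y2 + 8y3
  subject to:
    y1 + 3y3 >= 2
    y2 + 3y3 >= 1
    y1, y2, y3 >= 0

Solving the primal: x* = (2.6667, 0).
  primal value c^T x* = 5.3333.
Solving the dual: y* = (0, 0, 0.6667).
  dual value b^T y* = 5.3333.
Strong duality: c^T x* = b^T y*. Confirmed.

5.3333


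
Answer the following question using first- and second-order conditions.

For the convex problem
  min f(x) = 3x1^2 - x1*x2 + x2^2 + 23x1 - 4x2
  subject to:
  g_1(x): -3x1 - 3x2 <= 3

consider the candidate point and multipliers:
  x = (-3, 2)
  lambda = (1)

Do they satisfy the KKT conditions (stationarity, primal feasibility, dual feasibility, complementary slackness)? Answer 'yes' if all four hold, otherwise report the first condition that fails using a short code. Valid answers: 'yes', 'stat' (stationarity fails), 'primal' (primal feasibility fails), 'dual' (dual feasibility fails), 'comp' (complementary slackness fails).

Gradient of f: grad f(x) = Q x + c = (3, 3)
Constraint values g_i(x) = a_i^T x - b_i:
  g_1((-3, 2)) = 0
Stationarity residual: grad f(x) + sum_i lambda_i a_i = (0, 0)
  -> stationarity OK
Primal feasibility (all g_i <= 0): OK
Dual feasibility (all lambda_i >= 0): OK
Complementary slackness (lambda_i * g_i(x) = 0 for all i): OK

Verdict: yes, KKT holds.

yes


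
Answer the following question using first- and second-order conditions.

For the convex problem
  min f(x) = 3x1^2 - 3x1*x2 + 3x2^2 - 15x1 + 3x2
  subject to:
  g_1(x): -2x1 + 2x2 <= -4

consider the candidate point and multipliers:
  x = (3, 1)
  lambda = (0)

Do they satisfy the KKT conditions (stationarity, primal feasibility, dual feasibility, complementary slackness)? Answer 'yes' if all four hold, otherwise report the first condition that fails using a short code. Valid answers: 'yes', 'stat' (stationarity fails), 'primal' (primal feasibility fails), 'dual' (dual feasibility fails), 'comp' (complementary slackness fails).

Gradient of f: grad f(x) = Q x + c = (0, 0)
Constraint values g_i(x) = a_i^T x - b_i:
  g_1((3, 1)) = 0
Stationarity residual: grad f(x) + sum_i lambda_i a_i = (0, 0)
  -> stationarity OK
Primal feasibility (all g_i <= 0): OK
Dual feasibility (all lambda_i >= 0): OK
Complementary slackness (lambda_i * g_i(x) = 0 for all i): OK

Verdict: yes, KKT holds.

yes


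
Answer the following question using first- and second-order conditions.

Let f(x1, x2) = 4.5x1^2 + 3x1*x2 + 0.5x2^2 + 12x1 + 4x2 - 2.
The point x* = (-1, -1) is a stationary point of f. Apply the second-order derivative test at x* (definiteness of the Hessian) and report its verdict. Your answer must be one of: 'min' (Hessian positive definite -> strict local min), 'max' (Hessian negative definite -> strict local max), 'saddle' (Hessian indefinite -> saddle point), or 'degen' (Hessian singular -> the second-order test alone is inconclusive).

Compute the Hessian H = grad^2 f:
  H = [[9, 3], [3, 1]]
Verify stationarity: grad f(x*) = H x* + g = (0, 0).
Eigenvalues of H: 0, 10.
H has a zero eigenvalue (singular; positive semidefinite but not definite), so H is neither positive definite, negative definite, nor indefinite. The second-order test alone is inconclusive -> degen.
(Indeed, f is constant along the null direction of H through x*, so x* is not a strict local extremum.)

degen


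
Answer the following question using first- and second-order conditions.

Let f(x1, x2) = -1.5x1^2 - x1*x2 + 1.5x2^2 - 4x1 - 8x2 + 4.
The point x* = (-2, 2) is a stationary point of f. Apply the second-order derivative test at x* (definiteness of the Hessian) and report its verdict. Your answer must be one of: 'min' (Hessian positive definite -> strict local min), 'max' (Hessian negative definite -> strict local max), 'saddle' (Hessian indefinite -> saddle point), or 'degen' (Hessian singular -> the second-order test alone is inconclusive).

Compute the Hessian H = grad^2 f:
  H = [[-3, -1], [-1, 3]]
Verify stationarity: grad f(x*) = H x* + g = (0, 0).
Eigenvalues of H: -3.1623, 3.1623.
Eigenvalues have mixed signs, so H is indefinite -> x* is a saddle point.

saddle


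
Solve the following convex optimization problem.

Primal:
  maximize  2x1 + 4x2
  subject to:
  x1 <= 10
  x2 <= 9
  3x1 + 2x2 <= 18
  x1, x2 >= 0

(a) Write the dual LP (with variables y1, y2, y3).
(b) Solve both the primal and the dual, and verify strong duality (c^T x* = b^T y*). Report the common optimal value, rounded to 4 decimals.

The standard primal-dual pair for 'max c^T x s.t. A x <= b, x >= 0' is:
  Dual:  min b^T y  s.t.  A^T y >= c,  y >= 0.

So the dual LP is:
  minimize  10y1 + 9y2 + 18y3
  subject to:
    y1 + 3y3 >= 2
    y2 + 2y3 >= 4
    y1, y2, y3 >= 0

Solving the primal: x* = (0, 9).
  primal value c^T x* = 36.
Solving the dual: y* = (0, 2.6667, 0.6667).
  dual value b^T y* = 36.
Strong duality: c^T x* = b^T y*. Confirmed.

36


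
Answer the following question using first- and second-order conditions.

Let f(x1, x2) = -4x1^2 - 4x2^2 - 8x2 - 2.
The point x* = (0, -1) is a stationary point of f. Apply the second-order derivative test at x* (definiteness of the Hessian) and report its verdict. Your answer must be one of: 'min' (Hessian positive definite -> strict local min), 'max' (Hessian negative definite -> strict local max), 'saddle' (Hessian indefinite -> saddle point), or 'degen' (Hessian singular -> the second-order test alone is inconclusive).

Compute the Hessian H = grad^2 f:
  H = [[-8, 0], [0, -8]]
Verify stationarity: grad f(x*) = H x* + g = (0, 0).
Eigenvalues of H: -8, -8.
Both eigenvalues < 0, so H is negative definite -> x* is a strict local max.

max


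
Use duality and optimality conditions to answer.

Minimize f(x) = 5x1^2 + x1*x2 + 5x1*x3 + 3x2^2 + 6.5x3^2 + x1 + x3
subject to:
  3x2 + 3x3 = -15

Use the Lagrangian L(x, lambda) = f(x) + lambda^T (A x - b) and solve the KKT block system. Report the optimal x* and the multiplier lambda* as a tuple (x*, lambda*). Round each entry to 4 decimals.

Form the Lagrangian:
  L(x, lambda) = (1/2) x^T Q x + c^T x + lambda^T (A x - b)
Stationarity (grad_x L = 0): Q x + c + A^T lambda = 0.
Primal feasibility: A x = b.

This gives the KKT block system:
  [ Q   A^T ] [ x     ]   [-c ]
  [ A    0  ] [ lambda ] = [ b ]

Solving the linear system:
  x*      = (1.1494, -3.1264, -1.8736)
  lambda* = (5.8697)
  f(x*)   = 43.6609

x* = (1.1494, -3.1264, -1.8736), lambda* = (5.8697)


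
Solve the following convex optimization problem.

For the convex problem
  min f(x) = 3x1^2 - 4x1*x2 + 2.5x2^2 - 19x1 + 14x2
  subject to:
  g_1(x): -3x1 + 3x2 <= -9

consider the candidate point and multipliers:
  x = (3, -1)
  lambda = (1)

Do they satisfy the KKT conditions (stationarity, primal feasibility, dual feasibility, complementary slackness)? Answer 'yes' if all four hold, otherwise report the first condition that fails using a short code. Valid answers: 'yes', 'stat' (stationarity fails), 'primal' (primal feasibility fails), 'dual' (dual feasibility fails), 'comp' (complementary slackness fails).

Gradient of f: grad f(x) = Q x + c = (3, -3)
Constraint values g_i(x) = a_i^T x - b_i:
  g_1((3, -1)) = -3
Stationarity residual: grad f(x) + sum_i lambda_i a_i = (0, 0)
  -> stationarity OK
Primal feasibility (all g_i <= 0): OK
Dual feasibility (all lambda_i >= 0): OK
Complementary slackness (lambda_i * g_i(x) = 0 for all i): FAILS

Verdict: the first failing condition is complementary_slackness -> comp.

comp


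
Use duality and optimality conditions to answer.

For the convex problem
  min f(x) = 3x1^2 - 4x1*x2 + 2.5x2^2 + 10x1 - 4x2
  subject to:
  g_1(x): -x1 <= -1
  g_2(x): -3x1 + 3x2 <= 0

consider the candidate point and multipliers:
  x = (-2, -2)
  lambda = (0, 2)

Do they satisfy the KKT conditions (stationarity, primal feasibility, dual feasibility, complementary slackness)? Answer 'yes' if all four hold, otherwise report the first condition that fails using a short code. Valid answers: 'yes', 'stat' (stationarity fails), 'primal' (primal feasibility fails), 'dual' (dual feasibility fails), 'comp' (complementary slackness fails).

Gradient of f: grad f(x) = Q x + c = (6, -6)
Constraint values g_i(x) = a_i^T x - b_i:
  g_1((-2, -2)) = 3
  g_2((-2, -2)) = 0
Stationarity residual: grad f(x) + sum_i lambda_i a_i = (0, 0)
  -> stationarity OK
Primal feasibility (all g_i <= 0): FAILS
Dual feasibility (all lambda_i >= 0): OK
Complementary slackness (lambda_i * g_i(x) = 0 for all i): OK

Verdict: the first failing condition is primal_feasibility -> primal.

primal


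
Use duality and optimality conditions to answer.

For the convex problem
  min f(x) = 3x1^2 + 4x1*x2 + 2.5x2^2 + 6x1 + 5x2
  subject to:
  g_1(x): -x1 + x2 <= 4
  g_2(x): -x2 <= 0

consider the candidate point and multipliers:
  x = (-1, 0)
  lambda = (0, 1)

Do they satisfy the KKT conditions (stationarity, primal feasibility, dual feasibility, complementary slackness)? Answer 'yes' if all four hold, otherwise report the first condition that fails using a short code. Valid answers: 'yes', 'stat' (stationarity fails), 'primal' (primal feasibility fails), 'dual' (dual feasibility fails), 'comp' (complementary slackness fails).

Gradient of f: grad f(x) = Q x + c = (0, 1)
Constraint values g_i(x) = a_i^T x - b_i:
  g_1((-1, 0)) = -3
  g_2((-1, 0)) = 0
Stationarity residual: grad f(x) + sum_i lambda_i a_i = (0, 0)
  -> stationarity OK
Primal feasibility (all g_i <= 0): OK
Dual feasibility (all lambda_i >= 0): OK
Complementary slackness (lambda_i * g_i(x) = 0 for all i): OK

Verdict: yes, KKT holds.

yes


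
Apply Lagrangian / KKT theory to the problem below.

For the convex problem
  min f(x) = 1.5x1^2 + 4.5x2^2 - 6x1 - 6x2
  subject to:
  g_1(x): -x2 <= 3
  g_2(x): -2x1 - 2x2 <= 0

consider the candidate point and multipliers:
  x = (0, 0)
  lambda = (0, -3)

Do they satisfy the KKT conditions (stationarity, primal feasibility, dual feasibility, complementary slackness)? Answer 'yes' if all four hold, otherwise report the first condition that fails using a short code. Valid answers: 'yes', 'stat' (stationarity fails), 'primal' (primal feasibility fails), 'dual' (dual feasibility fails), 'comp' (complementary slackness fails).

Gradient of f: grad f(x) = Q x + c = (-6, -6)
Constraint values g_i(x) = a_i^T x - b_i:
  g_1((0, 0)) = -3
  g_2((0, 0)) = 0
Stationarity residual: grad f(x) + sum_i lambda_i a_i = (0, 0)
  -> stationarity OK
Primal feasibility (all g_i <= 0): OK
Dual feasibility (all lambda_i >= 0): FAILS
Complementary slackness (lambda_i * g_i(x) = 0 for all i): OK

Verdict: the first failing condition is dual_feasibility -> dual.

dual


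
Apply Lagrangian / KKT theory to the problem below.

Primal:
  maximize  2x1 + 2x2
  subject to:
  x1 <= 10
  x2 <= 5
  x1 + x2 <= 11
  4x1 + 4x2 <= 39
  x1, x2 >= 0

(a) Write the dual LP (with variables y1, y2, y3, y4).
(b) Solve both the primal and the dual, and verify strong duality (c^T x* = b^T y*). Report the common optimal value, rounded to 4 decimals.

The standard primal-dual pair for 'max c^T x s.t. A x <= b, x >= 0' is:
  Dual:  min b^T y  s.t.  A^T y >= c,  y >= 0.

So the dual LP is:
  minimize  10y1 + 5y2 + 11y3 + 39y4
  subject to:
    y1 + y3 + 4y4 >= 2
    y2 + y3 + 4y4 >= 2
    y1, y2, y3, y4 >= 0

Solving the primal: x* = (9.75, 0).
  primal value c^T x* = 19.5.
Solving the dual: y* = (0, 0, 0, 0.5).
  dual value b^T y* = 19.5.
Strong duality: c^T x* = b^T y*. Confirmed.

19.5


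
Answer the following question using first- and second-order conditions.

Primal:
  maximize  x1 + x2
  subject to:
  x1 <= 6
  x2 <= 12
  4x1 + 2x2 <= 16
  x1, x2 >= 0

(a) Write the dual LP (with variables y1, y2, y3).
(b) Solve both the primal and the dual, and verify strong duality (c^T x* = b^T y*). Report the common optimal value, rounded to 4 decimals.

The standard primal-dual pair for 'max c^T x s.t. A x <= b, x >= 0' is:
  Dual:  min b^T y  s.t.  A^T y >= c,  y >= 0.

So the dual LP is:
  minimize  6y1 + 12y2 + 16y3
  subject to:
    y1 + 4y3 >= 1
    y2 + 2y3 >= 1
    y1, y2, y3 >= 0

Solving the primal: x* = (0, 8).
  primal value c^T x* = 8.
Solving the dual: y* = (0, 0, 0.5).
  dual value b^T y* = 8.
Strong duality: c^T x* = b^T y*. Confirmed.

8


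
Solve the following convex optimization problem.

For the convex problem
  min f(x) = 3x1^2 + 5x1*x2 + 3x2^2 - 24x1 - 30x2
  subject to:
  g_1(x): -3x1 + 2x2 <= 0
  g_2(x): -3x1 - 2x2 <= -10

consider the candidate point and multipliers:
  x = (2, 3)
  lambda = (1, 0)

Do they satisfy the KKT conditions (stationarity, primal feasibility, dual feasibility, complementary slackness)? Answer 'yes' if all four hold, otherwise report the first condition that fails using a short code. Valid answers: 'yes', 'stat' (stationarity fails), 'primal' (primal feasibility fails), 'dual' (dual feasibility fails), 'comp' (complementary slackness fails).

Gradient of f: grad f(x) = Q x + c = (3, -2)
Constraint values g_i(x) = a_i^T x - b_i:
  g_1((2, 3)) = 0
  g_2((2, 3)) = -2
Stationarity residual: grad f(x) + sum_i lambda_i a_i = (0, 0)
  -> stationarity OK
Primal feasibility (all g_i <= 0): OK
Dual feasibility (all lambda_i >= 0): OK
Complementary slackness (lambda_i * g_i(x) = 0 for all i): OK

Verdict: yes, KKT holds.

yes


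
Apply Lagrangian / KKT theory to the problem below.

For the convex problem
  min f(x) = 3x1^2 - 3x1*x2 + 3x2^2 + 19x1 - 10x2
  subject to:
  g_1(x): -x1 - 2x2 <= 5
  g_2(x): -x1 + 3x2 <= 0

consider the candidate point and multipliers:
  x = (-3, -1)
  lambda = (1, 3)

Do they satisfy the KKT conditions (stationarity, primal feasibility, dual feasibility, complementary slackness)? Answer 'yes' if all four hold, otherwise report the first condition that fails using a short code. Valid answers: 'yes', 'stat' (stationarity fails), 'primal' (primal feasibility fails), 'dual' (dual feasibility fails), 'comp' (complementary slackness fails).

Gradient of f: grad f(x) = Q x + c = (4, -7)
Constraint values g_i(x) = a_i^T x - b_i:
  g_1((-3, -1)) = 0
  g_2((-3, -1)) = 0
Stationarity residual: grad f(x) + sum_i lambda_i a_i = (0, 0)
  -> stationarity OK
Primal feasibility (all g_i <= 0): OK
Dual feasibility (all lambda_i >= 0): OK
Complementary slackness (lambda_i * g_i(x) = 0 for all i): OK

Verdict: yes, KKT holds.

yes


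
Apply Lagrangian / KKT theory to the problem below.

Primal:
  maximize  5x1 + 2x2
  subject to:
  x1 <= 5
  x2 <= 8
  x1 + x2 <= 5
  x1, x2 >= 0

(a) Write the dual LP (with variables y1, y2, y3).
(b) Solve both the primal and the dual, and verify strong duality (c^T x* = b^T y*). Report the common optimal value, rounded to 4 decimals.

The standard primal-dual pair for 'max c^T x s.t. A x <= b, x >= 0' is:
  Dual:  min b^T y  s.t.  A^T y >= c,  y >= 0.

So the dual LP is:
  minimize  5y1 + 8y2 + 5y3
  subject to:
    y1 + y3 >= 5
    y2 + y3 >= 2
    y1, y2, y3 >= 0

Solving the primal: x* = (5, 0).
  primal value c^T x* = 25.
Solving the dual: y* = (3, 0, 2).
  dual value b^T y* = 25.
Strong duality: c^T x* = b^T y*. Confirmed.

25


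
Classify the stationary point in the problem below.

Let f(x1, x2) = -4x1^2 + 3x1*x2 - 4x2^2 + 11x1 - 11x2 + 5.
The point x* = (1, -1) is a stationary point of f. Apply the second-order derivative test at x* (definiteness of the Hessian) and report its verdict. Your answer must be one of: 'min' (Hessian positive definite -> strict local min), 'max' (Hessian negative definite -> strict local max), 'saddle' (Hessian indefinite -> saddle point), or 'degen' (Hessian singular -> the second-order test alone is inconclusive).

Compute the Hessian H = grad^2 f:
  H = [[-8, 3], [3, -8]]
Verify stationarity: grad f(x*) = H x* + g = (0, 0).
Eigenvalues of H: -11, -5.
Both eigenvalues < 0, so H is negative definite -> x* is a strict local max.

max
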